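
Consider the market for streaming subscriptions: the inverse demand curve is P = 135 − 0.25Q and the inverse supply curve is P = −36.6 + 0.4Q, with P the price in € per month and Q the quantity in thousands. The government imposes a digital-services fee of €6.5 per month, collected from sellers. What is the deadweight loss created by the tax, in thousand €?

Inverting to Q(P) form: Qd = 540 − 4P; Qs = 2.5P + 91.5.
Before the tax: set 540 − 4P = 2.5P + 91.5 → P* = €69, Q* = 264.
With the tax collected from sellers, supply shifts: Qs = 2.5(P − 6.5) + 91.5.
New equilibrium: consumers pay €71.5, sellers receive €65, Q = 254. (Wedge: Pb − Ps = 6.5.)
Quantity falls by |ΔQ| = |264 − 254| = 10.
DWL = ½ · t · |ΔQ| = ½ · 6.5 · 10 = €32.5.

Deadweight loss = €32.5 thousand.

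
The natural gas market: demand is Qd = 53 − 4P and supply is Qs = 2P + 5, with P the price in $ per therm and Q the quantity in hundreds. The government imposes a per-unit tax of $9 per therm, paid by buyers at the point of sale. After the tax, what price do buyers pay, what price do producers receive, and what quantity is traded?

Buyers pay $11; producers receive $2; quantity = 9.

Before the tax: set 53 − 4P = 2P + 5 → P* = $8, Q* = 21.
With the tax collected from buyers, demand (in seller-price terms) shifts: Qd = 53 − 4(P + 9).
New equilibrium: buyers pay $11, producers receive $2, Q = 9. (Wedge: Pb − Ps = 9.)
The less price-elastic side of the market bears the larger share of a per-unit tax.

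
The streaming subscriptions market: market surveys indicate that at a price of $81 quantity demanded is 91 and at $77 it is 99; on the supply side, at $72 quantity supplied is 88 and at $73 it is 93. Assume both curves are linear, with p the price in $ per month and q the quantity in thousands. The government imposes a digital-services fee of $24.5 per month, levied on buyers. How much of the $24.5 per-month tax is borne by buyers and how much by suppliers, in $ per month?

Buyers bear $17.5 per month; suppliers bear $7 per month.

Demand slope: (99 − 91)/(77 − 81) = -2, so qd = 253 − 2p.
Supply slope: (93 − 88)/(73 − 72) = 5, so qs = 5p − 272.
Before the tax: set 253 − 2p = 5p − 272 → p* = $75, q* = 103.
With the tax collected from buyers, demand (in seller-price terms) shifts: qd = 253 − 2(p + 24.5).
New equilibrium: buyers pay $92.5, suppliers receive $68, q = 68. (Wedge: pb − ps = 24.5.)
Burden on buyers: $17.5; on suppliers: $7. (They sum to $24.5.)
The less price-elastic side of the market bears the larger share of a per-unit tax.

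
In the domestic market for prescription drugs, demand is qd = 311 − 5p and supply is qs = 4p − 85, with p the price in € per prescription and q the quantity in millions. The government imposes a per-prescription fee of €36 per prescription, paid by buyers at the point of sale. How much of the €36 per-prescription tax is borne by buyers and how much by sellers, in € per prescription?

Before the tax: set 311 − 5p = 4p − 85 → p* = €44, q* = 91.
With the tax collected from buyers, demand (in seller-price terms) shifts: qd = 311 − 5(p + 36).
New equilibrium: buyers pay €60, sellers receive €24, q = 11. (Wedge: pb − ps = 36.)
Burden on buyers: €16; on sellers: €20. (They sum to €36.)

Buyers bear €16 per prescription; sellers bear €20 per prescription.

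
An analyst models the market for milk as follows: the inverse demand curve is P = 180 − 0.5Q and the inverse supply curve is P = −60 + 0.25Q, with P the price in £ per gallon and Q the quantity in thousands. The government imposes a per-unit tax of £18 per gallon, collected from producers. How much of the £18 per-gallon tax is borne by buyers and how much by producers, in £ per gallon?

Buyers bear £12 per gallon; producers bear £6 per gallon.

Rewrite in direct form: Qd = 360 − 2P and Qs = 4P + 240.
Before the tax: set 360 − 2P = 4P + 240 → P* = £20, Q* = 320.
With the tax collected from producers, supply shifts: Qs = 4(P − 18) + 240.
Solving gives Q = 296 with buyers paying £32 and producers receiving £14 (the £18 wedge).
Burden on buyers: £12; on producers: £6. (They sum to £18.)
The less price-elastic side of the market bears the larger share of a per-unit tax.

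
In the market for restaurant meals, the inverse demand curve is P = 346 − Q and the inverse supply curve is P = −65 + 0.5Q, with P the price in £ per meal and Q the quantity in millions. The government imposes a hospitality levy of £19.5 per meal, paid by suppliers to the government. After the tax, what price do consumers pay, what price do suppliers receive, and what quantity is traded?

Consumers pay £85; suppliers receive £65.5; quantity = 261.

Rewrite in direct form: Qd = 346 − P and Qs = 2P + 130.
Before the tax: set 346 − P = 2P + 130 → P* = £72, Q* = 274.
With the tax collected from suppliers, supply shifts: Qs = 2(P − 19.5) + 130.
Solving gives Q = 261 with consumers paying £85 and suppliers receiving £65.5 (the £19.5 wedge).
The less price-elastic side of the market bears the larger share of a per-unit tax.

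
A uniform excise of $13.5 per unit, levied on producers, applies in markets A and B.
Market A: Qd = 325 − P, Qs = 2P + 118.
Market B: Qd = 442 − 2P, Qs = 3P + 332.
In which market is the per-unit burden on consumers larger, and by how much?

Market A, by $0.9.

Market A: pre-tax P* = $69, Q* = 256; post-tax Q = 247; per-unit burden on consumers = $9.
Market B: pre-tax P* = $22, Q* = 398; post-tax Q = 381.8; per-unit burden on consumers = $8.1.
Difference: $9 vs $8.1 → market A is larger by $0.9.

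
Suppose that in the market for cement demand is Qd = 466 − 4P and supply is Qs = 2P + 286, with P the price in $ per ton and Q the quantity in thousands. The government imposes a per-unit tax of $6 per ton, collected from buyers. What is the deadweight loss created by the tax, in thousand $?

Deadweight loss = $24 thousand.

Before the tax: set 466 − 4P = 2P + 286 → P* = $30, Q* = 346.
With the tax collected from buyers, demand (in seller-price terms) shifts: Qd = 466 − 4(P + 6).
Solving gives Q = 338 with buyers paying $32 and producers receiving $26 (the $6 wedge).
Quantity falls by |ΔQ| = |346 − 338| = 8.
DWL = ½ · t · |ΔQ| = ½ · 6 · 8 = $24.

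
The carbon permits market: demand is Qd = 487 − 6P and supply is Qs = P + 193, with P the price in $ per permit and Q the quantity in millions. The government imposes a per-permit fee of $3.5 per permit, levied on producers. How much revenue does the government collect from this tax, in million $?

Without the tax, 487 − 6P = P + 193 gives 7P = 294, so P* = $42 and Q* = 235.
With the tax collected from producers, supply shifts: Qs = (P − 3.5) + 193.
New equilibrium: buyers pay $42.5, producers receive $39, Q = 232. (Wedge: Pb − Ps = 3.5.)
Revenue = t · Q = 3.5 · 232 = $812.

Tax revenue = $812 million.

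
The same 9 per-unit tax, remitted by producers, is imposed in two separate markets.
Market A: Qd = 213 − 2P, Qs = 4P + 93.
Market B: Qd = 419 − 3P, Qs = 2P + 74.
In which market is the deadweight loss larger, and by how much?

Market A, by 5.4.

Market A: pre-tax P* = 20, Q* = 173; post-tax Q = 161; deadweight loss = 54.
Market B: pre-tax P* = 69, Q* = 212; post-tax Q = 201.2; deadweight loss = 48.6.
Difference: 54 vs 48.6 → market A is larger by 5.4.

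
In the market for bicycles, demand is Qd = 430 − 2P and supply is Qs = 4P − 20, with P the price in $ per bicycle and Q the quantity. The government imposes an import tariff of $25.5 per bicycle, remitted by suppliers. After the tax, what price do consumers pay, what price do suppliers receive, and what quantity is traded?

Without the tax, 430 − 2P = 4P − 20 gives 6P = 450, so P* = $75 and Q* = 280.
With the tax collected from suppliers, supply shifts: Qs = 4(P − 25.5) − 20.
Solving gives Q = 246 with consumers paying $92 and suppliers receiving $66.5 (the $25.5 wedge).
The less price-elastic side of the market bears the larger share of a per-unit tax.

Consumers pay $92; suppliers receive $66.5; quantity = 246.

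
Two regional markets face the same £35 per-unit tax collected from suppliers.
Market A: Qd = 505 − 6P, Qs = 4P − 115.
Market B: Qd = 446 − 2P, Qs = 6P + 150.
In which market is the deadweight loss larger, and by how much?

Market A, by £551.25.

Market A: pre-tax P* = £62, Q* = 133; post-tax Q = 49; deadweight loss = £1470.
Market B: pre-tax P* = £37, Q* = 372; post-tax Q = 319.5; deadweight loss = £918.75.
Difference: £1470 vs £918.75 → market A is larger by £551.25.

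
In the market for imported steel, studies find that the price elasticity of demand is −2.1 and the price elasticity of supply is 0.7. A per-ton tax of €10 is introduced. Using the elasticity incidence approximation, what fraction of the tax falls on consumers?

Consumers' share ≈ 0.25.

Incidence ratio: consumers' share ≈ εs / (εs + |εd|) = 0.7 / (0.7 + 2.1) = 0.25.
Supply is the less elastic side, so consumers bear the smaller share.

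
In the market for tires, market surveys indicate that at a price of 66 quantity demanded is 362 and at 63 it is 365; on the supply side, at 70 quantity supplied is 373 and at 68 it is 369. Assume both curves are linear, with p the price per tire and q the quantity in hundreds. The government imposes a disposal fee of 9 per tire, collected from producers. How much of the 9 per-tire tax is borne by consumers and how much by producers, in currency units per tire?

Demand slope: (365 − 362)/(63 − 66) = -1, so qd = 428 − p.
Supply slope: (369 − 373)/(68 − 70) = 2, so qs = 2p + 233.
Before the tax: set 428 − p = 2p + 233 → p* = 65, q* = 363.
With the tax collected from producers, supply shifts: qs = 2(p − 9) + 233.
New equilibrium: consumers pay 71, producers receive 62, q = 357. (Wedge: pb − ps = 9.)
Burden on consumers: 6; on producers: 3. (They sum to 9.)

Consumers bear 6 per tire; producers bear 3 per tire.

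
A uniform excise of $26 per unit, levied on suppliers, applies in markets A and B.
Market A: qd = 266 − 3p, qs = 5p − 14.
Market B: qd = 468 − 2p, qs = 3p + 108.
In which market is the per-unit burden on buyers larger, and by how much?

Market A: pre-tax p* = $35, q* = 161; post-tax q = 112.25; per-unit burden on buyers = $16.25.
Market B: pre-tax p* = $72, q* = 324; post-tax q = 292.8; per-unit burden on buyers = $15.6.
Difference: $16.25 vs $15.6 → market A is larger by $0.65.

Market A, by $0.65.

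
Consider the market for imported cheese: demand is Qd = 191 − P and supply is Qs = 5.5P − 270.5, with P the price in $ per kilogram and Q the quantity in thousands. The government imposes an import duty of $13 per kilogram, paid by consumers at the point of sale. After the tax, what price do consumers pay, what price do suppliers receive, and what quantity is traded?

Consumers pay $82; suppliers receive $69; quantity = 109.

Before the tax: set 191 − P = 5.5P − 270.5 → P* = $71, Q* = 120.
With the tax collected from consumers, demand (in seller-price terms) shifts: Qd = 191 − (P + 13).
Solving gives Q = 109 with consumers paying $82 and suppliers receiving $69 (the $13 wedge).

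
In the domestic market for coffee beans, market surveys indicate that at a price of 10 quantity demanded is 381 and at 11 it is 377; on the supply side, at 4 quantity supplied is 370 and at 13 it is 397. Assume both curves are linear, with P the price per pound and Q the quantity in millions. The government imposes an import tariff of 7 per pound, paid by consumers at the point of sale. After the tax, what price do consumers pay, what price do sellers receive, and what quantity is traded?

Demand slope: (377 − 381)/(11 − 10) = -4, so Qd = 421 − 4P.
Supply slope: (397 − 370)/(13 − 4) = 3, so Qs = 3P + 358.
Before the tax: set 421 − 4P = 3P + 358 → P* = 9, Q* = 385.
With the tax collected from consumers, demand (in seller-price terms) shifts: Qd = 421 − 4(P + 7).
Solving gives Q = 373 with consumers paying 12 and sellers receiving 5 (the 7 wedge).

Consumers pay 12; sellers receive 5; quantity = 373.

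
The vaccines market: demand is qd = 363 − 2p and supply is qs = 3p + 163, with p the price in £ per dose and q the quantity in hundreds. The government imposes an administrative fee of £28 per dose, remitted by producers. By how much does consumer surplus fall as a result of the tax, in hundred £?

Consumer surplus falls by £4472.16 hundred.

Without the tax, 363 − 2p = 3p + 163 gives 5p = 200, so p* = £40 and q* = 283.
With the tax collected from producers, supply shifts: qs = 3(p − 28) + 163.
Solving gives q = 249.4 with buyers paying £56.8 and producers receiving £28.8 (the £28 wedge).
ΔCS is the trapezoid between Q = 249.4 and Q = 283 of height £16.8: ½ · (283 + 249.4) · 16.8 = £4472.16.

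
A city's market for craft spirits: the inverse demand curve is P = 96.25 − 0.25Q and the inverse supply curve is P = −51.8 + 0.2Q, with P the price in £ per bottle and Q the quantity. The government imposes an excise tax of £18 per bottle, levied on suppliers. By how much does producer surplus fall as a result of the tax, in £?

Producer surplus falls by £2472.

Rewrite in direct form: Qd = 385 − 4P and Qs = 5P + 259.
Without the tax, 385 − 4P = 5P + 259 gives 9P = 126, so P* = £14 and Q* = 329.
With the tax collected from suppliers, supply shifts: Qs = 5(P − 18) + 259.
Solving gives Q = 289 with buyers paying £24 and suppliers receiving £6 (the £18 wedge).
ΔPS is the trapezoid between Q = 289 and Q = 329 of height £8: ½ · (329 + 289) · 8 = £2472.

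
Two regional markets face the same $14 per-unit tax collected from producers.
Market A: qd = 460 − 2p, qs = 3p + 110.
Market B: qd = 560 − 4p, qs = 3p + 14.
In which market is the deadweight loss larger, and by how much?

Market B, by $50.4.

Market A: pre-tax p* = $70, q* = 320; post-tax q = 303.2; deadweight loss = $117.6.
Market B: pre-tax p* = $78, q* = 248; post-tax q = 224; deadweight loss = $168.
Difference: $117.6 vs $168 → market B is larger by $50.4.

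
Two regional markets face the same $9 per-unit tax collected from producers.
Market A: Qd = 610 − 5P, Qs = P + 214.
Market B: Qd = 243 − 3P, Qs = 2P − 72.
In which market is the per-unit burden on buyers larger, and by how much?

Market B, by $2.1.

Market A: pre-tax P* = $66, Q* = 280; post-tax Q = 272.5; per-unit burden on buyers = $1.5.
Market B: pre-tax P* = $63, Q* = 54; post-tax Q = 43.2; per-unit burden on buyers = $3.6.
Difference: $1.5 vs $3.6 → market B is larger by $2.1.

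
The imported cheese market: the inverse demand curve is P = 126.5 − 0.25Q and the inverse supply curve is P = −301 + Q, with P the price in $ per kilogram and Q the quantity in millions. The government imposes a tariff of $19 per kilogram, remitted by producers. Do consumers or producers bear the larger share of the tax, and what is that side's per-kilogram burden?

Producers bear the larger share: $15.2 per kilogram.

Rewrite in direct form: Qd = 506 − 4P and Qs = P + 301.
Before the tax: set 506 − 4P = P + 301 → P* = $41, Q* = 342.
With the tax collected from producers, supply shifts: Qs = (P − 19) + 301.
New equilibrium: consumers pay $44.8, producers receive $25.8, Q = 326.8. (Wedge: Pb − Ps = 19.)
Per-kilogram burden: consumers $3.8, producers $15.2.
Producers take the larger share because supply is less price-elastic here (demand slope 4 vs supply slope 1).
The less price-elastic side of the market bears the larger share of a per-unit tax.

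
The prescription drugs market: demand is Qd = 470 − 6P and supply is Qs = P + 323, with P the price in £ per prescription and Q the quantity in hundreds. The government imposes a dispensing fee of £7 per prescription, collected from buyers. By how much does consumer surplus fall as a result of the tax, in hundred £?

Without the tax, 470 − 6P = P + 323 gives 7P = 147, so P* = £21 and Q* = 344.
With the tax collected from buyers, demand (in seller-price terms) shifts: Qd = 470 − 6(P + 7).
New equilibrium: buyers pay £22, sellers receive £15, Q = 338. (Wedge: Pb − Ps = 7.)
ΔCS is the trapezoid between Q = 338 and Q = 344 of height £1: ½ · (344 + 338) · 1 = £341.

Consumer surplus falls by £341 hundred.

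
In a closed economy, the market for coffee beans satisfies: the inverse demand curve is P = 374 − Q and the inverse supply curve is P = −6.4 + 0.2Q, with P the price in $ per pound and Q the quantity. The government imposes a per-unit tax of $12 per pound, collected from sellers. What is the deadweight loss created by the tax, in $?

Deadweight loss = $60.

Inverting to Q(P) form: Qd = 374 − P; Qs = 5P + 32.
Before the tax: set 374 − P = 5P + 32 → P* = $57, Q* = 317.
With the tax collected from sellers, supply shifts: Qs = 5(P − 12) + 32.
New equilibrium: buyers pay $67, sellers receive $55, Q = 307. (Wedge: Pb − Ps = 12.)
Quantity falls by |ΔQ| = |317 − 307| = 10.
DWL = ½ · t · |ΔQ| = ½ · 12 · 10 = $60.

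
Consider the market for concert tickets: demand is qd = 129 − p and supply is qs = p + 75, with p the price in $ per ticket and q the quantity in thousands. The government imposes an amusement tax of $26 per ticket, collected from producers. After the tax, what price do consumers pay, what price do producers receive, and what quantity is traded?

Consumers pay $40; producers receive $14; quantity = 89.

Before the tax: set 129 − p = p + 75 → p* = $27, q* = 102.
With the tax collected from producers, supply shifts: qs = (p − 26) + 75.
New equilibrium: consumers pay $40, producers receive $14, q = 89. (Wedge: pb − ps = 26.)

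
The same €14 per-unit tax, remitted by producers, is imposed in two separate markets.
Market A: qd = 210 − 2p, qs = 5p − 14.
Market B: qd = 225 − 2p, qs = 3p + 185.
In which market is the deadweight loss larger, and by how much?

Market A, by €22.4.

Market A: pre-tax p* = €32, q* = 146; post-tax q = 126; deadweight loss = €140.
Market B: pre-tax p* = €8, q* = 209; post-tax q = 192.2; deadweight loss = €117.6.
Difference: €140 vs €117.6 → market A is larger by €22.4.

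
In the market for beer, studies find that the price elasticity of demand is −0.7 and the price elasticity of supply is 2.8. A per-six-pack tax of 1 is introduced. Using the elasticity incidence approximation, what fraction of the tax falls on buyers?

Incidence ratio: buyers' share ≈ εs / (εs + |εd|) = 2.8 / (2.8 + 0.7) = 0.8.
Supply is the more elastic side, so buyers bear the larger share.

Buyers' share ≈ 0.8.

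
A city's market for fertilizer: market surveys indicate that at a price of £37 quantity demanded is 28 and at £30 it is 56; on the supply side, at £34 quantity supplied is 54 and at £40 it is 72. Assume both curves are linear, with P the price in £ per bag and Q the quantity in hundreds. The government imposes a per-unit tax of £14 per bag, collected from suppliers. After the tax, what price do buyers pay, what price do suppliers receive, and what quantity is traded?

Demand slope: (56 − 28)/(30 − 37) = -4, so Qd = 176 − 4P.
Supply slope: (72 − 54)/(40 − 34) = 3, so Qs = 3P − 48.
Without the tax, 176 − 4P = 3P − 48 gives 7P = 224, so P* = £32 and Q* = 48.
With the tax collected from suppliers, supply shifts: Qs = 3(P − 14) − 48.
Solving gives Q = 24 with buyers paying £38 and suppliers receiving £24 (the £14 wedge).

Buyers pay £38; suppliers receive £24; quantity = 24.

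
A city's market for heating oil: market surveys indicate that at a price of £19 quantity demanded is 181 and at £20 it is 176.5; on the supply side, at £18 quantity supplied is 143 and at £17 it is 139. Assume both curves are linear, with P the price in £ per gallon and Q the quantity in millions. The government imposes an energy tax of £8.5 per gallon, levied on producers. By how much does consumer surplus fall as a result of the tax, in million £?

Consumer surplus falls by £616 million.

Demand slope: (176.5 − 181)/(20 − 19) = -4.5, so Qd = 266.5 − 4.5P.
Supply slope: (139 − 143)/(17 − 18) = 4, so Qs = 4P + 71.
Without the tax, 266.5 − 4.5P = 4P + 71 gives 8.5P = 195.5, so P* = £23 and Q* = 163.
With the tax collected from producers, supply shifts: Qs = 4(P − 8.5) + 71.
Solving gives Q = 145 with consumers paying £27 and producers receiving £18.5 (the £8.5 wedge).
ΔCS is the trapezoid between Q = 145 and Q = 163 of height £4: ½ · (163 + 145) · 4 = £616.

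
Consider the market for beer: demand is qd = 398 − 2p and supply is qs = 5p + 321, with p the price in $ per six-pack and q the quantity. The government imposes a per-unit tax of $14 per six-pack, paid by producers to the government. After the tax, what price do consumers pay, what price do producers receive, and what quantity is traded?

Before the tax: set 398 − 2p = 5p + 321 → p* = $11, q* = 376.
With the tax collected from producers, supply shifts: qs = 5(p − 14) + 321.
New equilibrium: consumers pay $21, producers receive $7, q = 356. (Wedge: pb − ps = 14.)

Consumers pay $21; producers receive $7; quantity = 356.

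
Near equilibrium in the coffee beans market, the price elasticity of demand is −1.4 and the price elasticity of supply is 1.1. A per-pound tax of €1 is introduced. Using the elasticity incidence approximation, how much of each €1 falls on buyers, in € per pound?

Incidence ratio: buyers' share ≈ εs / (εs + |εd|) = 1.1 / (1.1 + 1.4) = 0.44.
So buyers bear ≈ 0.44 × €1 = €0.44; sellers bear €0.56.

Buyers bear ≈ €0.44 per pound.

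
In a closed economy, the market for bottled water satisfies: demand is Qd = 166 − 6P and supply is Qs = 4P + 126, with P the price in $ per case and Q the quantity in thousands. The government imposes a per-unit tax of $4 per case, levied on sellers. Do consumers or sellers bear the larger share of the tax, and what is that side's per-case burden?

Before the tax: set 166 − 6P = 4P + 126 → P* = $4, Q* = 142.
With the tax collected from sellers, supply shifts: Qs = 4(P − 4) + 126.
New equilibrium: consumers pay $5.6, sellers receive $1.6, Q = 132.4. (Wedge: Pb − Ps = 4.)
Per-case burden: consumers $1.6, sellers $2.4.
Sellers take the larger share because supply is less price-elastic here (demand slope 6 vs supply slope 4).

Sellers bear the larger share: $2.4 per case.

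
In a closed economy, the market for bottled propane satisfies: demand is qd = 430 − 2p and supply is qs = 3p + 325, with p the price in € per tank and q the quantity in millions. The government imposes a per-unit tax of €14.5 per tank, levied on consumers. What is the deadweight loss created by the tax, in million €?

Before the tax: set 430 − 2p = 3p + 325 → p* = €21, q* = 388.
With the tax collected from consumers, demand (in seller-price terms) shifts: qd = 430 − 2(p + 14.5).
New equilibrium: consumers pay €29.7, suppliers receive €15.2, q = 370.6. (Wedge: pb − ps = 14.5.)
Quantity falls by |ΔQ| = |388 − 370.6| = 17.4.
DWL = ½ · t · |ΔQ| = ½ · 14.5 · 17.4 = €126.15.

Deadweight loss = €126.15 million.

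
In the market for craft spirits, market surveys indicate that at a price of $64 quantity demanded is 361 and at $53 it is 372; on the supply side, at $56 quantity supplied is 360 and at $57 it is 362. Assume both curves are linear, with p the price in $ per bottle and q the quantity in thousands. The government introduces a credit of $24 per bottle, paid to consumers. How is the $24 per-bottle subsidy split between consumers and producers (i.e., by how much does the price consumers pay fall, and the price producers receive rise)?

Consumers gain $16 per bottle; producers gain $8 per bottle.

Demand slope: (372 − 361)/(53 − 64) = -1, so qd = 425 − p.
Supply slope: (362 − 360)/(57 − 56) = 2, so qs = 2p + 248.
Without the subsidy, 425 − p = 2p + 248 gives 3p = 177, so p* = $59 and q* = 366.
With a per-unit subsidy paid to consumers, each effectively pays p − 24, so demand becomes qd = 425 − (p − 24).
New equilibrium: consumers pay $43, producers receive $67, q = 382. (Wedge: pb − ps = −24.)
Gain to consumers: $16; to producers: $8. (They sum to $24.)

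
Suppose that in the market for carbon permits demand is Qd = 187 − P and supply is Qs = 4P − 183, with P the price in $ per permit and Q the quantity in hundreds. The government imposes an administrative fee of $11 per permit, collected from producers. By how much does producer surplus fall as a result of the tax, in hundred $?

Before the tax: set 187 − P = 4P − 183 → P* = $74, Q* = 113.
With the tax collected from producers, supply shifts: Qs = 4(P − 11) − 183.
Solving gives Q = 104.2 with consumers paying $82.8 and producers receiving $71.8 (the $11 wedge).
ΔPS is the trapezoid between Q = 104.2 and Q = 113 of height $2.2: ½ · (113 + 104.2) · 2.2 = $238.92.

Producer surplus falls by $238.92 hundred.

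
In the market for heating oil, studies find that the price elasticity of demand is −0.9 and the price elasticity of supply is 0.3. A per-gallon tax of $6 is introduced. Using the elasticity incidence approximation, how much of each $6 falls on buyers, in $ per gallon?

Buyers bear ≈ $1.5 per gallon.

Incidence ratio: buyers' share ≈ εs / (εs + |εd|) = 0.3 / (0.3 + 0.9) = 0.25.
So buyers bear ≈ 0.25 × $6 = $1.5; suppliers bear $4.5.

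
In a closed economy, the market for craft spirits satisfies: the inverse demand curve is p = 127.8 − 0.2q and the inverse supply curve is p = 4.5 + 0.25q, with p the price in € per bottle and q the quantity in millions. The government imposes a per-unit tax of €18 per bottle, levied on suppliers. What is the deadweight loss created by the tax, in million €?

Rewrite in direct form: qd = 639 − 5p and qs = 4p − 18.
Without the tax, 639 − 5p = 4p − 18 gives 9p = 657, so p* = €73 and q* = 274.
With the tax collected from suppliers, supply shifts: qs = 4(p − 18) − 18.
New equilibrium: consumers pay €81, suppliers receive €63, q = 234. (Wedge: pb − ps = 18.)
Quantity falls by |ΔQ| = |274 − 234| = 40.
DWL = ½ · t · |ΔQ| = ½ · 18 · 40 = €360.

Deadweight loss = €360 million.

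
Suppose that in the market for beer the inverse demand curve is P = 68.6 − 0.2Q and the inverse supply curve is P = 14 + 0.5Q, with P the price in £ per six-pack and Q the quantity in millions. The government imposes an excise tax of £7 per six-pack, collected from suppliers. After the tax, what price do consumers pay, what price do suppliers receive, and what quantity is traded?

Inverting to Q(P) form: Qd = 343 − 5P; Qs = 2P − 28.
Without the tax, 343 − 5P = 2P − 28 gives 7P = 371, so P* = £53 and Q* = 78.
With the tax collected from suppliers, supply shifts: Qs = 2(P − 7) − 28.
Solving gives Q = 68 with consumers paying £55 and suppliers receiving £48 (the £7 wedge).

Consumers pay £55; suppliers receive £48; quantity = 68.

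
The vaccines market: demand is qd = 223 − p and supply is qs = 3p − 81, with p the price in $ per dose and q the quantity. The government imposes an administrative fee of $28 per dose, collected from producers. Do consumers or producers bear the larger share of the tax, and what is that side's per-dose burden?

Before the tax: set 223 − p = 3p − 81 → p* = $76, q* = 147.
With the tax collected from producers, supply shifts: qs = 3(p − 28) − 81.
Solving gives q = 126 with consumers paying $97 and producers receiving $69 (the $28 wedge).
Per-dose burden: consumers $21, producers $7.
Consumers take the larger share because demand is less price-elastic here (demand slope 1 vs supply slope 3).

Consumers bear the larger share: $21 per dose.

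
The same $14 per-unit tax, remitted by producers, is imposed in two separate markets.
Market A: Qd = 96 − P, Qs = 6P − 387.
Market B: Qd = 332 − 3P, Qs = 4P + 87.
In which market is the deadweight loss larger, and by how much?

Market A: pre-tax P* = $69, Q* = 27; post-tax Q = 15; deadweight loss = $84.
Market B: pre-tax P* = $35, Q* = 227; post-tax Q = 203; deadweight loss = $168.
Difference: $84 vs $168 → market B is larger by $84.

Market B, by $84.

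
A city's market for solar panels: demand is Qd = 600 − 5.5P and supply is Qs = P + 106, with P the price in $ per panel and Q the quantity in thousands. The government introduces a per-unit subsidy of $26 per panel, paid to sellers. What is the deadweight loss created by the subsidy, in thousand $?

Deadweight loss = $286 thousand.

Without the subsidy, 600 − 5.5P = P + 106 gives 6.5P = 494, so P* = $76 and Q* = 182.
With a per-unit subsidy paid to sellers, each receives P + 26 per unit sold, so supply becomes Qs = (P + 26) + 106.
New equilibrium: buyers pay $72, sellers receive $98, Q = 204. (Wedge: Pb − Ps = −26.)
Quantity rises by |ΔQ| = |182 − 204| = 22.
DWL = ½ · t · |ΔQ| = ½ · 26 · 22 = $286.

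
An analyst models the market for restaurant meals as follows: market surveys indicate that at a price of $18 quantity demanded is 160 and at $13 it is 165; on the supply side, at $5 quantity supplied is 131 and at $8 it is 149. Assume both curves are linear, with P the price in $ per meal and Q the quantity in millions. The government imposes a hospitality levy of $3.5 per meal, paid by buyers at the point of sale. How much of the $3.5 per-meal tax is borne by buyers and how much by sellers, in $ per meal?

Demand slope: (165 − 160)/(13 − 18) = -1, so Qd = 178 − P.
Supply slope: (149 − 131)/(8 − 5) = 6, so Qs = 6P + 101.
Before the tax: set 178 − P = 6P + 101 → P* = $11, Q* = 167.
With the tax collected from buyers, demand (in seller-price terms) shifts: Qd = 178 − (P + 3.5).
Solving gives Q = 164 with buyers paying $14 and sellers receiving $10.5 (the $3.5 wedge).
Burden on buyers: $3; on sellers: $0.5. (They sum to $3.5.)

Buyers bear $3 per meal; sellers bear $0.5 per meal.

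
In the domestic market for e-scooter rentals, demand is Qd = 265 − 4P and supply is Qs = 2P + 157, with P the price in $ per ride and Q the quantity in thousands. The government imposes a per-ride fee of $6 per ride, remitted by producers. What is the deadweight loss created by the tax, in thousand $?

Deadweight loss = $24 thousand.

Before the tax: set 265 − 4P = 2P + 157 → P* = $18, Q* = 193.
With the tax collected from producers, supply shifts: Qs = 2(P − 6) + 157.
Solving gives Q = 185 with buyers paying $20 and producers receiving $14 (the $6 wedge).
Quantity falls by |ΔQ| = |193 − 185| = 8.
DWL = ½ · t · |ΔQ| = ½ · 6 · 8 = $24.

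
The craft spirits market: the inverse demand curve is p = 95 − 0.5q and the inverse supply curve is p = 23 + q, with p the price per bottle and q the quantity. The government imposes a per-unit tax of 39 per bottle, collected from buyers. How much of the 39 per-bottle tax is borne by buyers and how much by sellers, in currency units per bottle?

Inverting to q(p) form: qd = 190 − 2p; qs = p − 23.
Before the tax: set 190 − 2p = p − 23 → p* = 71, q* = 48.
With the tax collected from buyers, demand (in seller-price terms) shifts: qd = 190 − 2(p + 39).
New equilibrium: buyers pay 84, sellers receive 45, q = 22. (Wedge: pb − ps = 39.)
Burden on buyers: 13; on sellers: 26. (They sum to 39.)

Buyers bear 13 per bottle; sellers bear 26 per bottle.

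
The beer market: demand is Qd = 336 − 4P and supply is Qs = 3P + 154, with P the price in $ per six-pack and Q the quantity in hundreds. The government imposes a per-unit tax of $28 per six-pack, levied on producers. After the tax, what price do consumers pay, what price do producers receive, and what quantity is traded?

Before the tax: set 336 − 4P = 3P + 154 → P* = $26, Q* = 232.
With the tax collected from producers, supply shifts: Qs = 3(P − 28) + 154.
New equilibrium: consumers pay $38, producers receive $10, Q = 184. (Wedge: Pb − Ps = 28.)
The less price-elastic side of the market bears the larger share of a per-unit tax.

Consumers pay $38; producers receive $10; quantity = 184.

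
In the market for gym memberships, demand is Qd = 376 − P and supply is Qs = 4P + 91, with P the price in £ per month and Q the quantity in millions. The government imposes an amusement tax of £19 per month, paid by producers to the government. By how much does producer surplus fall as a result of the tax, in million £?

Before the tax: set 376 − P = 4P + 91 → P* = £57, Q* = 319.
With the tax collected from producers, supply shifts: Qs = 4(P − 19) + 91.
New equilibrium: buyers pay £72.2, producers receive £53.2, Q = 303.8. (Wedge: Pb − Ps = 19.)
ΔPS is the trapezoid between Q = 303.8 and Q = 319 of height £3.8: ½ · (319 + 303.8) · 3.8 = £1183.32.

Producer surplus falls by £1183.32 million.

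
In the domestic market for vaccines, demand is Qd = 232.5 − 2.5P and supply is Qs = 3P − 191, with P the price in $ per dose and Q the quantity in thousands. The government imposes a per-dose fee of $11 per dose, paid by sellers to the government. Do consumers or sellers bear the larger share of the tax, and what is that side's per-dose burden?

Consumers bear the larger share: $6 per dose.

Before the tax: set 232.5 − 2.5P = 3P − 191 → P* = $77, Q* = 40.
With the tax collected from sellers, supply shifts: Qs = 3(P − 11) − 191.
Solving gives Q = 25 with consumers paying $83 and sellers receiving $72 (the $11 wedge).
Per-dose burden: consumers $6, sellers $5.
Consumers take the larger share because demand is less price-elastic here (demand slope 2.5 vs supply slope 3).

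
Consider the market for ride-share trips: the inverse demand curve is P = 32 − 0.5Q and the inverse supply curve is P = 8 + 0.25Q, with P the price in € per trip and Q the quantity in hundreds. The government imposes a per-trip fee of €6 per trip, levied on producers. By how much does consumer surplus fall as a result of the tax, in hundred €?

Consumer surplus falls by €112 hundred.

Rewrite in direct form: Qd = 64 − 2P and Qs = 4P − 32.
Without the tax, 64 − 2P = 4P − 32 gives 6P = 96, so P* = €16 and Q* = 32.
With the tax collected from producers, supply shifts: Qs = 4(P − 6) − 32.
Solving gives Q = 24 with consumers paying €20 and producers receiving €14 (the €6 wedge).
ΔCS is the trapezoid between Q = 24 and Q = 32 of height €4: ½ · (32 + 24) · 4 = €112.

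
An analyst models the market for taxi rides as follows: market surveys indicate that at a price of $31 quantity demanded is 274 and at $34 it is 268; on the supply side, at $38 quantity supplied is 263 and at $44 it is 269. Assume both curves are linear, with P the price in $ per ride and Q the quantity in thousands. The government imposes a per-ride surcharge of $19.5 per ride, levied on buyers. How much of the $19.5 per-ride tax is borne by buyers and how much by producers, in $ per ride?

Buyers bear $6.5 per ride; producers bear $13 per ride.

Demand slope: (268 − 274)/(34 − 31) = -2, so Qd = 336 − 2P.
Supply slope: (269 − 263)/(44 − 38) = 1, so Qs = P + 225.
Without the tax, 336 − 2P = P + 225 gives 3P = 111, so P* = $37 and Q* = 262.
With the tax collected from buyers, demand (in seller-price terms) shifts: Qd = 336 − 2(P + 19.5).
New equilibrium: buyers pay $43.5, producers receive $24, Q = 249. (Wedge: Pb − Ps = 19.5.)
Burden on buyers: $6.5; on producers: $13. (They sum to $19.5.)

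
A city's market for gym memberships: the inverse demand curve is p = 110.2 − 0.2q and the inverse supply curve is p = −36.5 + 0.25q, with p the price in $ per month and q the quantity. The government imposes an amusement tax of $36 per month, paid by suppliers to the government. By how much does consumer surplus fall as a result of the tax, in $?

Consumer surplus falls by $4576.

Inverting to q(p) form: qd = 551 − 5p; qs = 4p + 146.
Without the tax, 551 − 5p = 4p + 146 gives 9p = 405, so p* = $45 and q* = 326.
With the tax collected from suppliers, supply shifts: qs = 4(p − 36) + 146.
New equilibrium: consumers pay $61, suppliers receive $25, q = 246. (Wedge: pb − ps = 36.)
ΔCS is the trapezoid between Q = 246 and Q = 326 of height $16: ½ · (326 + 246) · 16 = $4576.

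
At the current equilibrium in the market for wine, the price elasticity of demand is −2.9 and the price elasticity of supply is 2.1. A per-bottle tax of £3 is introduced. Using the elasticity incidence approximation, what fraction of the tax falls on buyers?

Incidence ratio: buyers' share ≈ εs / (εs + |εd|) = 2.1 / (2.1 + 2.9) = 0.42.
Supply is the less elastic side, so buyers bear the smaller share.

Buyers' share ≈ 0.42.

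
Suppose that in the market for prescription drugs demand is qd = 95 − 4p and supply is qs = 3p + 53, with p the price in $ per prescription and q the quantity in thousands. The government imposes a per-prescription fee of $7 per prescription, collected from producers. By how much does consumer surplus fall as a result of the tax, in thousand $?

Without the tax, 95 − 4p = 3p + 53 gives 7p = 42, so p* = $6 and q* = 71.
With the tax collected from producers, supply shifts: qs = 3(p − 7) + 53.
New equilibrium: consumers pay $9, producers receive $2, q = 59. (Wedge: pb − ps = 7.)
ΔCS is the trapezoid between Q = 59 and Q = 71 of height $3: ½ · (71 + 59) · 3 = $195.

Consumer surplus falls by $195 thousand.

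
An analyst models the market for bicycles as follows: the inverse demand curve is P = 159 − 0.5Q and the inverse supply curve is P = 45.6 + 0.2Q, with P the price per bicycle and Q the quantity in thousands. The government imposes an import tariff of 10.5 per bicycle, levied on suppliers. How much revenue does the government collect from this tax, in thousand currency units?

Rewrite in direct form: Qd = 318 − 2P and Qs = 5P − 228.
Without the tax, 318 − 2P = 5P − 228 gives 7P = 546, so P* = 78 and Q* = 162.
With the tax collected from suppliers, supply shifts: Qs = 5(P − 10.5) − 228.
Solving gives Q = 147 with consumers paying 85.5 and suppliers receiving 75 (the 10.5 wedge).
Revenue = t · Q = 10.5 · 147 = 1543.5.

Tax revenue = 1543.5 thousand.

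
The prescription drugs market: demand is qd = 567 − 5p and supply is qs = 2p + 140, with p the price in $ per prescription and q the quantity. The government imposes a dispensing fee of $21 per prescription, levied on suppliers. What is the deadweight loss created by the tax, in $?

Before the tax: set 567 − 5p = 2p + 140 → p* = $61, q* = 262.
With the tax collected from suppliers, supply shifts: qs = 2(p − 21) + 140.
New equilibrium: consumers pay $67, suppliers receive $46, q = 232. (Wedge: pb − ps = 21.)
Quantity falls by |ΔQ| = |262 − 232| = 30.
DWL = ½ · t · |ΔQ| = ½ · 21 · 30 = $315.

Deadweight loss = $315.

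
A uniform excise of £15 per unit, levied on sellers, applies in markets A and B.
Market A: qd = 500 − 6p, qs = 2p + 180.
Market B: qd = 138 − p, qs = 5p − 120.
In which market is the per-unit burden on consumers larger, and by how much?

Market A: pre-tax p* = £40, q* = 260; post-tax q = 237.5; per-unit burden on consumers = £3.75.
Market B: pre-tax p* = £43, q* = 95; post-tax q = 82.5; per-unit burden on consumers = £12.5.
Difference: £3.75 vs £12.5 → market B is larger by £8.75.

Market B, by £8.75.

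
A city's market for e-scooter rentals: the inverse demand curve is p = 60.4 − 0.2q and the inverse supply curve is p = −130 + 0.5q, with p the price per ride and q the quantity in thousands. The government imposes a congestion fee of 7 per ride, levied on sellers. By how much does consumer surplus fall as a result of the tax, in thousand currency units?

Consumer surplus falls by 534 thousand.

Inverting to q(p) form: qd = 302 − 5p; qs = 2p + 260.
Without the tax, 302 − 5p = 2p + 260 gives 7p = 42, so p* = 6 and q* = 272.
With the tax collected from sellers, supply shifts: qs = 2(p − 7) + 260.
New equilibrium: buyers pay 8, sellers receive 1, q = 262. (Wedge: pb − ps = 7.)
ΔCS is the trapezoid between Q = 262 and Q = 272 of height 2: ½ · (272 + 262) · 2 = 534.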